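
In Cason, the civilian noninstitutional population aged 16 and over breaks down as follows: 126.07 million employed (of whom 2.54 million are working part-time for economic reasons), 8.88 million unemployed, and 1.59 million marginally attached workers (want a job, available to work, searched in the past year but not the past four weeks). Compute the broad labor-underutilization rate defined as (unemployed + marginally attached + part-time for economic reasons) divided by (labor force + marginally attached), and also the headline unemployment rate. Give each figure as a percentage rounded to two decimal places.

Broad underutilization rate ≈ 9.53%; headline unemployment rate ≈ 6.58%.

Labor force = 126.07 + 8.88 = 134.95 million.
Numerator = 8.88 + 1.59 + 2.54 = 13.01 million.
Denominator = 134.95 + 1.59 = 136.54 million.
Broad rate = 13.01 / 136.54 = 9.53%.
Headline unemployment rate = 8.88 / 134.95 = 6.58%.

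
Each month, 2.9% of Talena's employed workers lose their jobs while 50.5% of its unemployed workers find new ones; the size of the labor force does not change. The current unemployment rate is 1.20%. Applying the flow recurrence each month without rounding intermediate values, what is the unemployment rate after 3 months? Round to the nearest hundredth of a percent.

Unemployment rate after three months ≈ 5.00%.

With a fixed labor force, u_{t+1} = u_t + s·(1−u_t) − f·u_t = u_t·(1−s−f) + s.
Here 1−s−f = 0.466 and s = 0.029.
u_1 = 0.012000 × 0.466 + 0.029 = 0.034592.
u_2 = 0.034592 × 0.466 + 0.029 = 0.045120.
u_3 = 0.045120 × 0.466 + 0.029 = 0.050026.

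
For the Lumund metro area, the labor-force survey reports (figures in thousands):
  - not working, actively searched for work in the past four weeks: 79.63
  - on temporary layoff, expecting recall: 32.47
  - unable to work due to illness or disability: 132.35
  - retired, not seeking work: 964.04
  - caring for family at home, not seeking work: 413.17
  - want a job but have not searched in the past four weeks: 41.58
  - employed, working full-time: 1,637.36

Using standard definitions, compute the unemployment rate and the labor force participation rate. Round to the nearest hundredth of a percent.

Employed = 1,637.36 thousand.
Unemployed = 79.63 + 32.47 = 112.10 thousand (jobless and actively searching, or on temporary layoff).
Labor force = 1,637.36 + 112.10 = 1,749.46 thousand.
Not in labor force = 132.35 + 964.04 + 413.17 + 41.58 = 1,551.14 thousand (those not working and not actively searching are outside the labor force — including those who want a job but have given up searching).
Civilian working-age population = 1,749.46 + 1,551.14 = 3,300.60 thousand.
Unemployment rate = 112.10 / 1,749.46 = 6.41%.
Labor force participation rate = 1,749.46 / 3,300.60 = 53.00%.

Unemployment rate ≈ 6.41%; labor force participation rate ≈ 53.00%.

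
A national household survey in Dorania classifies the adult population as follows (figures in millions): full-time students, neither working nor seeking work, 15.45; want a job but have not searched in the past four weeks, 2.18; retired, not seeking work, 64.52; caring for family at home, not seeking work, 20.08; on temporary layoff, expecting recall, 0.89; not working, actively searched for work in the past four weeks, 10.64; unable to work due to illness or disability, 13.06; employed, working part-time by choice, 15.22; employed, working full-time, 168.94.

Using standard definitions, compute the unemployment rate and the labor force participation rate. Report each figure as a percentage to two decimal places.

Unemployment rate ≈ 5.89%; labor force participation rate ≈ 62.93%.

Employed = 15.22 + 168.94 = 184.16 million.
Unemployed = 0.89 + 10.64 = 11.53 million (jobless and actively searching, or on temporary layoff).
Labor force = 184.16 + 11.53 = 195.69 million.
Not in labor force = 15.45 + 2.18 + 64.52 + 20.08 + 13.06 = 115.29 million (those not working and not actively searching are outside the labor force — including those who want a job but have given up searching).
Civilian working-age population = 195.69 + 115.29 = 310.98 million.
Unemployment rate = 11.53 / 195.69 = 5.89%.
Labor force participation rate = 195.69 / 310.98 = 62.93%.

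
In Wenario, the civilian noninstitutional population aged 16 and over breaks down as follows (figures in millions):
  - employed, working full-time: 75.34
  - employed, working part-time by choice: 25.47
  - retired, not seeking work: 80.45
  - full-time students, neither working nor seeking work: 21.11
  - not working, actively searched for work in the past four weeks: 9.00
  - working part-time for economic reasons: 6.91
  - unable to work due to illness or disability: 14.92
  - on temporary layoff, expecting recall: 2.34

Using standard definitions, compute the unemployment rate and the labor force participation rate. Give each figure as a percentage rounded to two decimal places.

Employed = 75.34 + 25.47 + 6.91 = 107.72 million (anyone who worked, including part-time for economic reasons, counts as employed).
Unemployed = 9.00 + 2.34 = 11.34 million (jobless and actively searching, or on temporary layoff).
Labor force = 107.72 + 11.34 = 119.06 million.
Not in labor force = 80.45 + 21.11 + 14.92 = 116.48 million (those not working and not actively searching are outside the labor force).
Civilian working-age population = 119.06 + 116.48 = 235.54 million.
Unemployment rate = 11.34 / 119.06 = 9.52%.
Labor force participation rate = 119.06 / 235.54 = 50.55%.

Unemployment rate ≈ 9.52%; labor force participation rate ≈ 50.55%.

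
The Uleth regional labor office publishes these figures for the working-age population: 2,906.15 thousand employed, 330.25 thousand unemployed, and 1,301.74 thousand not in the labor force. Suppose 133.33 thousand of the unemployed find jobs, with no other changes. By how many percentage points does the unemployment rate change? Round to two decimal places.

Initially, labor force = 2,906.15 + 330.25 = 3,236.40 thousand, so u = 330.25/3,236.40 = 10.20%.
After the change, unemployed falls and employed rises by 133.33; labor force unchanged → E = 3,039.48, U = 196.92, labor force = 3,236.40 thousand.
New unemployment rate = 196.92 / 3,236.40 = 6.08%.
Change = 6.08% − 10.20% = −4.12 percentage points.

The unemployment rate changes by −4.12 percentage points.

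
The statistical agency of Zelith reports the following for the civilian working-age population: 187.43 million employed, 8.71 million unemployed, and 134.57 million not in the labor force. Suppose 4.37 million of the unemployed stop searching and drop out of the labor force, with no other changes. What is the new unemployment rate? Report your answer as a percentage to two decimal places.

Initially, labor force = 187.43 + 8.71 = 196.14 million, so u = 8.71/196.14 = 4.44%.
After the change, unemployed and labor force both fall by 4.37 → E = 187.43, U = 4.34, labor force = 191.77 million.
New unemployment rate = 4.34 / 191.77 = 2.26%.

New unemployment rate ≈ 2.26%.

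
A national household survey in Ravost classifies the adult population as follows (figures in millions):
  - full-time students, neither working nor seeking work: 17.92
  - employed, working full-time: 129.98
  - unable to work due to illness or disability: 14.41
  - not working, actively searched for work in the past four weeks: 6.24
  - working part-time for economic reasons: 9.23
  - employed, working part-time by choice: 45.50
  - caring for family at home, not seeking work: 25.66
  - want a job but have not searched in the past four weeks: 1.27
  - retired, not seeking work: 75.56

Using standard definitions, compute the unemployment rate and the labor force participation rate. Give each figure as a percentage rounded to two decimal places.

Unemployment rate ≈ 3.27%; labor force participation rate ≈ 58.61%.

Employed = 129.98 + 9.23 + 45.50 = 184.71 million (anyone who worked, including part-time for economic reasons, counts as employed).
Unemployed = 6.24 million.
Labor force = 184.71 + 6.24 = 190.95 million.
Not in labor force = 17.92 + 14.41 + 25.66 + 1.27 + 75.56 = 134.82 million (those not working and not actively searching are outside the labor force — including those who want a job but have given up searching).
Civilian working-age population = 190.95 + 134.82 = 325.77 million.
Unemployment rate = 6.24 / 190.95 = 3.27%.
Labor force participation rate = 190.95 / 325.77 = 58.61%.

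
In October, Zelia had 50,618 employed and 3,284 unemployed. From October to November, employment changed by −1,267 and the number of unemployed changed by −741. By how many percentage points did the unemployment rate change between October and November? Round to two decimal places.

The unemployment rate changed by −1.19 percentage points.

October: labor force = 50,618 + 3,284 = 53,902; u = 3,284/53,902 = 6.09%.
November: labor force = 49,351 + 2,543 = 51,894; u = 2,543/51,894 = 4.90%.
Change = 4.90% − 6.09% = −1.19 pp.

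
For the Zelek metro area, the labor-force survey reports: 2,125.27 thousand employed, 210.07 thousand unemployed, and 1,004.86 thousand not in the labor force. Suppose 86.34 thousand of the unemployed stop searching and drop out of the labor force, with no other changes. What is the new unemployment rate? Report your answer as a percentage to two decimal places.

Initially, labor force = 2,125.27 + 210.07 = 2,335.34 thousand, so u = 210.07/2,335.34 = 9.00%.
After the change, unemployed and labor force both fall by 86.34 → E = 2,125.27, U = 123.73, labor force = 2,249.00 thousand.
New unemployment rate = 123.73 / 2,249.00 = 5.50%.

New unemployment rate ≈ 5.50%.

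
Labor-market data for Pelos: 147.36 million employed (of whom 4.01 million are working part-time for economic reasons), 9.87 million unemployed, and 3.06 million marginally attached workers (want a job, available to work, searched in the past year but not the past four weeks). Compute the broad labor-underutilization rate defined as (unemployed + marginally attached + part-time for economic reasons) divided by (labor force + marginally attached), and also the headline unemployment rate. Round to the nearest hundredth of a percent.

Broad underutilization rate ≈ 10.57%; headline unemployment rate ≈ 6.28%.

Labor force = 147.36 + 9.87 = 157.23 million.
Numerator = 9.87 + 3.06 + 4.01 = 16.94 million.
Denominator = 157.23 + 3.06 = 160.29 million.
Broad rate = 16.94 / 160.29 = 10.57%.
Headline unemployment rate = 9.87 / 157.23 = 6.28%.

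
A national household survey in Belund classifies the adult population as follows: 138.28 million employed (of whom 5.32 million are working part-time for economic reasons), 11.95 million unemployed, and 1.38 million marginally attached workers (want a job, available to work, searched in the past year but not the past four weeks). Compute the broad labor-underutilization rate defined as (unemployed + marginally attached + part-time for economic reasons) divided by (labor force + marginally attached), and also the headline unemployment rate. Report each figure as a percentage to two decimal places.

Labor force = 138.28 + 11.95 = 150.23 million.
Numerator = 11.95 + 1.38 + 5.32 = 18.65 million.
Denominator = 150.23 + 1.38 = 151.61 million.
Broad rate = 18.65 / 151.61 = 12.30%.
Headline unemployment rate = 11.95 / 150.23 = 7.95%.

Broad underutilization rate ≈ 12.30%; headline unemployment rate ≈ 7.95%.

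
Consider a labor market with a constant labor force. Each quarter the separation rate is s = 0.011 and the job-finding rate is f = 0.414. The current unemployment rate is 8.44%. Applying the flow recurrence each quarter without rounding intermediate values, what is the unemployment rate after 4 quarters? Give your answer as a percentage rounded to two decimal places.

With a fixed labor force, u_{t+1} = u_t + s·(1−u_t) − f·u_t = u_t·(1−s−f) + s.
Here 1−s−f = 0.575 and s = 0.011.
u_1 = 0.084400 × 0.575 + 0.011 = 0.059530.
u_2 = 0.059530 × 0.575 + 0.011 = 0.045230.
u_3 = 0.045230 × 0.575 + 0.011 = 0.037007.
u_4 = 0.037007 × 0.575 + 0.011 = 0.032279.

Unemployment rate after four quarters ≈ 3.23%.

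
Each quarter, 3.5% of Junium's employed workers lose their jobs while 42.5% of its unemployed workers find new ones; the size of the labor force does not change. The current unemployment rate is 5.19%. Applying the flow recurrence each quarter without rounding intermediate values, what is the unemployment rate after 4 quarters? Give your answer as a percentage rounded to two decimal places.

With a fixed labor force, u_{t+1} = u_t + s·(1−u_t) − f·u_t = u_t·(1−s−f) + s.
Here 1−s−f = 0.540 and s = 0.035.
u_1 = 0.051900 × 0.540 + 0.035 = 0.063026.
u_2 = 0.063026 × 0.540 + 0.035 = 0.069034.
u_3 = 0.069034 × 0.540 + 0.035 = 0.072278.
u_4 = 0.072278 × 0.540 + 0.035 = 0.074030.

Unemployment rate after four quarters ≈ 7.40%.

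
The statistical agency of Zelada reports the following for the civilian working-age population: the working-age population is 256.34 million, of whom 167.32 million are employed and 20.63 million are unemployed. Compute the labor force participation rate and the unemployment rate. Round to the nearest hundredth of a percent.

Labor force participation rate ≈ 73.32%; unemployment rate ≈ 10.98%.

Labor force = employed + unemployed = 167.32 + 20.63 = 187.95 million.
Unemployment rate = 20.63 / 187.95 = 10.98%.
Labor force participation rate = 187.95 / 256.34 = 73.32%.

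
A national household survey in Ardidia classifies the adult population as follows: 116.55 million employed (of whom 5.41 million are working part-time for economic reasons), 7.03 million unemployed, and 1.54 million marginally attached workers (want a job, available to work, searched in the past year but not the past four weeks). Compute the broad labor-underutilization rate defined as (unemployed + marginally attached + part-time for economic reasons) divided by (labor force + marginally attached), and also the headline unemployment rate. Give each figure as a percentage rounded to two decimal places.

Labor force = 116.55 + 7.03 = 123.58 million.
Numerator = 7.03 + 1.54 + 5.41 = 13.98 million.
Denominator = 123.58 + 1.54 = 125.12 million.
Broad rate = 13.98 / 125.12 = 11.17%.
Headline unemployment rate = 7.03 / 123.58 = 5.69%.

Broad underutilization rate ≈ 11.17%; headline unemployment rate ≈ 5.69%.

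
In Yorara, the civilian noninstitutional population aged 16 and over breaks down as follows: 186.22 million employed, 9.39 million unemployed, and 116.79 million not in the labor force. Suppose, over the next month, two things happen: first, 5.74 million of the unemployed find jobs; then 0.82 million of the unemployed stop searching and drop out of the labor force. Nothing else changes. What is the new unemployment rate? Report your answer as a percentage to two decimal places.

Initially, labor force = 186.22 + 9.39 = 195.61 million, so u = 9.39/195.61 = 4.80%.
After the first change, unemployed falls and employed rises by 5.74; labor force unchanged → E = 191.96, U = 3.65, labor force = 195.61 million.
After the second change, unemployed and labor force both fall by 0.82 → E = 191.96, U = 2.83, labor force = 194.79 million.
New unemployment rate = 2.83 / 194.79 = 1.45%.

New unemployment rate ≈ 1.45%.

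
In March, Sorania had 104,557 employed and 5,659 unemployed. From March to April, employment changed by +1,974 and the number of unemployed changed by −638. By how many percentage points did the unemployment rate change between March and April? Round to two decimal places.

The unemployment rate changed by −0.63 percentage points.

March: labor force = 104,557 + 5,659 = 110,216; u = 5,659/110,216 = 5.13%.
April: labor force = 106,531 + 5,021 = 111,552; u = 5,021/111,552 = 4.50%.
Change = 4.50% − 5.13% = −0.63 pp.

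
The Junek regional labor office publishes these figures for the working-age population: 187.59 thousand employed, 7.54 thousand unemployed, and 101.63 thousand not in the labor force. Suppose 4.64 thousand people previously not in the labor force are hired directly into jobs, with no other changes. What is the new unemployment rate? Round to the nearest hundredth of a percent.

Initially, labor force = 187.59 + 7.54 = 195.13 thousand, so u = 7.54/195.13 = 3.86%.
After the change, employed and labor force both rise by 4.64; unemployed unchanged → E = 192.23, U = 7.54, labor force = 199.77 thousand.
New unemployment rate = 7.54 / 199.77 = 3.77%.

New unemployment rate ≈ 3.77%.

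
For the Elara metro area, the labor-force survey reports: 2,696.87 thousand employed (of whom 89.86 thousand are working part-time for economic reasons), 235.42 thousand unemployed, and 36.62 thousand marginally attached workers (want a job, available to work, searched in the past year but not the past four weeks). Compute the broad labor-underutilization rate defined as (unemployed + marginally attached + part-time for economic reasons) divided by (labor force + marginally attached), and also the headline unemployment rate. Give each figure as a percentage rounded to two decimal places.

Labor force = 2,696.87 + 235.42 = 2,932.29 thousand.
Numerator = 235.42 + 36.62 + 89.86 = 361.90 thousand.
Denominator = 2,932.29 + 36.62 = 2,968.91 thousand.
Broad rate = 361.90 / 2,968.91 = 12.19%.
Headline unemployment rate = 235.42 / 2,932.29 = 8.03%.

Broad underutilization rate ≈ 12.19%; headline unemployment rate ≈ 8.03%.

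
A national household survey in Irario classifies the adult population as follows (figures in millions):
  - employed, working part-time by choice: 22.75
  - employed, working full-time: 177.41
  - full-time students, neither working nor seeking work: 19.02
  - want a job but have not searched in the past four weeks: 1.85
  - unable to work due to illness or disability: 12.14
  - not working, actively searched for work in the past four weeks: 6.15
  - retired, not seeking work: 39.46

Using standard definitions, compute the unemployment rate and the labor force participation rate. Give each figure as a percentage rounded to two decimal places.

Unemployment rate ≈ 2.98%; labor force participation rate ≈ 74.00%.

Employed = 22.75 + 177.41 = 200.16 million.
Unemployed = 6.15 million.
Labor force = 200.16 + 6.15 = 206.31 million.
Not in labor force = 19.02 + 1.85 + 12.14 + 39.46 = 72.47 million (those not working and not actively searching are outside the labor force — including those who want a job but have given up searching).
Civilian working-age population = 206.31 + 72.47 = 278.78 million.
Unemployment rate = 6.15 / 206.31 = 2.98%.
Labor force participation rate = 206.31 / 278.78 = 74.00%.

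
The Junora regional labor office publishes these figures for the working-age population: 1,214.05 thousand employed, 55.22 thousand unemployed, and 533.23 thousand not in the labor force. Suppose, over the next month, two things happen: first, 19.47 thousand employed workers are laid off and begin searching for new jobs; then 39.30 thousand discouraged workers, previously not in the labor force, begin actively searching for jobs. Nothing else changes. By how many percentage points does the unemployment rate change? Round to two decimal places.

The unemployment rate changes by +4.36 percentage points.

Initially, labor force = 1,214.05 + 55.22 = 1,269.27 thousand, so u = 55.22/1,269.27 = 4.35%.
After the first change, employed falls and unemployed rises by 19.47; labor force unchanged → E = 1,194.58, U = 74.69, labor force = 1,269.27 thousand.
After the second change, unemployed and labor force both rise by 39.30 → E = 1,194.58, U = 113.99, labor force = 1,308.57 thousand.
New unemployment rate = 113.99 / 1,308.57 = 8.71%.
Change = 8.71% − 4.35% = +4.36 percentage points.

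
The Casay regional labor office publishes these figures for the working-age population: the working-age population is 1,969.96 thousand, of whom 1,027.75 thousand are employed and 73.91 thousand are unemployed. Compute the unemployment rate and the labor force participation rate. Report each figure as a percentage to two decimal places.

Labor force = employed + unemployed = 1,027.75 + 73.91 = 1,101.66 thousand.
Unemployment rate = 73.91 / 1,101.66 = 6.71%.
Labor force participation rate = 1,101.66 / 1,969.96 = 55.92%.

Unemployment rate ≈ 6.71%; labor force participation rate ≈ 55.92%.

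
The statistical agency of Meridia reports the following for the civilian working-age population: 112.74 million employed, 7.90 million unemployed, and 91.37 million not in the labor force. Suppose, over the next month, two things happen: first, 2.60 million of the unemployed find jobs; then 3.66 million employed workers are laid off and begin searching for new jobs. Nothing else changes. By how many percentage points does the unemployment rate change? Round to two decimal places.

The unemployment rate changes by +0.88 percentage points.

Initially, labor force = 112.74 + 7.90 = 120.64 million, so u = 7.90/120.64 = 6.55%.
After the first change, unemployed falls and employed rises by 2.60; labor force unchanged → E = 115.34, U = 5.30, labor force = 120.64 million.
After the second change, employed falls and unemployed rises by 3.66; labor force unchanged → E = 111.68, U = 8.96, labor force = 120.64 million.
New unemployment rate = 8.96 / 120.64 = 7.43%.
Change = 7.43% − 6.55% = +0.88 percentage points.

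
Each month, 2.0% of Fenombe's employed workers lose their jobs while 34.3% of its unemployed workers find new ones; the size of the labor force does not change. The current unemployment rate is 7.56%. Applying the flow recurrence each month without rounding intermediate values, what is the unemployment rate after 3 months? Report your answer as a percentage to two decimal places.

Unemployment rate after three months ≈ 6.04%.

With a fixed labor force, u_{t+1} = u_t + s·(1−u_t) − f·u_t = u_t·(1−s−f) + s.
Here 1−s−f = 0.637 and s = 0.020.
u_1 = 0.075600 × 0.637 + 0.020 = 0.068157.
u_2 = 0.068157 × 0.637 + 0.020 = 0.063416.
u_3 = 0.063416 × 0.637 + 0.020 = 0.060396.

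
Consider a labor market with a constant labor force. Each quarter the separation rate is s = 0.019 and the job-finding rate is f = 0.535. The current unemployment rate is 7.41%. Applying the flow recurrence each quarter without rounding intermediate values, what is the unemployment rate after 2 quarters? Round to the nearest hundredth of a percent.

With a fixed labor force, u_{t+1} = u_t + s·(1−u_t) − f·u_t = u_t·(1−s−f) + s.
Here 1−s−f = 0.446 and s = 0.019.
u_1 = 0.074100 × 0.446 + 0.019 = 0.052049.
u_2 = 0.052049 × 0.446 + 0.019 = 0.042214.

Unemployment rate after two quarters ≈ 4.22%.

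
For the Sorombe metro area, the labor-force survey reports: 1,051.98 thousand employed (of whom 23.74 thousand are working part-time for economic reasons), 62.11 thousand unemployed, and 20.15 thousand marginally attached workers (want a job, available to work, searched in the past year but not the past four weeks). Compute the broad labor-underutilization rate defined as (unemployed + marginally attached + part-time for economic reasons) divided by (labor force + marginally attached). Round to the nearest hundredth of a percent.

Broad underutilization rate ≈ 9.35%.

Labor force = 1,051.98 + 62.11 = 1,114.09 thousand.
Numerator = 62.11 + 20.15 + 23.74 = 106.00 thousand.
Denominator = 1,114.09 + 20.15 = 1,134.24 thousand.
Broad rate = 106.00 / 1,134.24 = 9.35%.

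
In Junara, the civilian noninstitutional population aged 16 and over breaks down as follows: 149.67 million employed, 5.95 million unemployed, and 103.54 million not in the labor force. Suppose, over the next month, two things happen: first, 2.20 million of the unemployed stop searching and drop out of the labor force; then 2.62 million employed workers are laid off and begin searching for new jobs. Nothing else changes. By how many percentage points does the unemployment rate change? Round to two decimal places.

Initially, labor force = 149.67 + 5.95 = 155.62 million, so u = 5.95/155.62 = 3.82%.
After the first change, unemployed and labor force both fall by 2.20 → E = 149.67, U = 3.75, labor force = 153.42 million.
After the second change, employed falls and unemployed rises by 2.62; labor force unchanged → E = 147.05, U = 6.37, labor force = 153.42 million.
New unemployment rate = 6.37 / 153.42 = 4.15%.
Change = 4.15% − 3.82% = +0.33 percentage points.

The unemployment rate changes by +0.33 percentage points.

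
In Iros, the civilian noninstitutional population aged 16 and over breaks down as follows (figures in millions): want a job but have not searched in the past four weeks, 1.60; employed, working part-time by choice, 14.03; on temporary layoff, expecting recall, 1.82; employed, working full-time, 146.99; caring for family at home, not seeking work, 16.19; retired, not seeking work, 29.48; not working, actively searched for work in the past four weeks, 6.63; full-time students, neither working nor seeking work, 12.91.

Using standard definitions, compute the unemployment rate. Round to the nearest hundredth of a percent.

Employed = 14.03 + 146.99 = 161.02 million.
Unemployed = 1.82 + 6.63 = 8.45 million (jobless and actively searching, or on temporary layoff).
Labor force = 161.02 + 8.45 = 169.47 million.
Unemployment rate = 8.45 / 169.47 = 4.99%.

Unemployment rate ≈ 4.99%.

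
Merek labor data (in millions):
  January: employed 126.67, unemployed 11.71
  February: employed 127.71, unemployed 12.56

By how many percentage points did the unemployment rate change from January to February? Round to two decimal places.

The unemployment rate changed by +0.49 percentage points.

January: labor force = 126.67 + 11.71 = 138.38; u = 11.71/138.38 = 8.46%.
February: labor force = 127.71 + 12.56 = 140.27; u = 12.56/140.27 = 8.95%.
Change = 8.95% − 8.46% = +0.49 pp.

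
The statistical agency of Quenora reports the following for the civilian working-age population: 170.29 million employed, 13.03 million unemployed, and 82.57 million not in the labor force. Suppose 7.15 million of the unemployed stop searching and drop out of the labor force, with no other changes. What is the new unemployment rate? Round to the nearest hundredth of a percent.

New unemployment rate ≈ 3.34%.

Initially, labor force = 170.29 + 13.03 = 183.32 million, so u = 13.03/183.32 = 7.11%.
After the change, unemployed and labor force both fall by 7.15 → E = 170.29, U = 5.88, labor force = 176.17 million.
New unemployment rate = 5.88 / 176.17 = 3.34%.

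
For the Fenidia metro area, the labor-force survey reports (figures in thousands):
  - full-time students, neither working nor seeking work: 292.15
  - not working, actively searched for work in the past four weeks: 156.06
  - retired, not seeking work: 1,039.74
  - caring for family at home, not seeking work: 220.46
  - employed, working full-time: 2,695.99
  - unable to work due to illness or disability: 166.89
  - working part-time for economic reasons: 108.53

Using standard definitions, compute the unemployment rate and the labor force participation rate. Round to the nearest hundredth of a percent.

Employed = 2,695.99 + 108.53 = 2,804.52 thousand (anyone who worked, including part-time for economic reasons, counts as employed).
Unemployed = 156.06 thousand.
Labor force = 2,804.52 + 156.06 = 2,960.58 thousand.
Not in labor force = 292.15 + 1,039.74 + 220.46 + 166.89 = 1,719.24 thousand (those not working and not actively searching are outside the labor force).
Civilian working-age population = 2,960.58 + 1,719.24 = 4,679.82 thousand.
Unemployment rate = 156.06 / 2,960.58 = 5.27%.
Labor force participation rate = 2,960.58 / 4,679.82 = 63.26%.

Unemployment rate ≈ 5.27%; labor force participation rate ≈ 63.26%.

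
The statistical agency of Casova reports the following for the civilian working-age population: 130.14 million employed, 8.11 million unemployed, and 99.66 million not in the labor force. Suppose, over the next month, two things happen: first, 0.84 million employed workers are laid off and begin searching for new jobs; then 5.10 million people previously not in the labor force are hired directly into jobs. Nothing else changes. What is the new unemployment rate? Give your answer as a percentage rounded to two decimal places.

New unemployment rate ≈ 6.24%.

Initially, labor force = 130.14 + 8.11 = 138.25 million, so u = 8.11/138.25 = 5.87%.
After the first change, employed falls and unemployed rises by 0.84; labor force unchanged → E = 129.30, U = 8.95, labor force = 138.25 million.
After the second change, employed and labor force both rise by 5.10; unemployed unchanged → E = 134.40, U = 8.95, labor force = 143.35 million.
New unemployment rate = 8.95 / 143.35 = 6.24%.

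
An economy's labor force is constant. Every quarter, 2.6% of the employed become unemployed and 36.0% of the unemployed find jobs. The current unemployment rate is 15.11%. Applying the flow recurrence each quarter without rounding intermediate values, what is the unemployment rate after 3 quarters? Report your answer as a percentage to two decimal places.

With a fixed labor force, u_{t+1} = u_t + s·(1−u_t) − f·u_t = u_t·(1−s−f) + s.
Here 1−s−f = 0.614 and s = 0.026.
u_1 = 0.151100 × 0.614 + 0.026 = 0.118775.
u_2 = 0.118775 × 0.614 + 0.026 = 0.098928.
u_3 = 0.098928 × 0.614 + 0.026 = 0.086742.

Unemployment rate after three quarters ≈ 8.67%.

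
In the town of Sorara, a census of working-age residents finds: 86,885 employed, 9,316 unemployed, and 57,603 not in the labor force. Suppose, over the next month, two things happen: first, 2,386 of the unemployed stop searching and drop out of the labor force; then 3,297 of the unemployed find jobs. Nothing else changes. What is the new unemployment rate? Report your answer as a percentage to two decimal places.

New unemployment rate ≈ 3.87%.

Initially, labor force = 86,885 + 9,316 = 96,201, so u = 9,316/96,201 = 9.68%.
After the first change, unemployed and labor force both fall by 2,386 → E = 86,885, U = 6,930, labor force = 93,815.
After the second change, unemployed falls and employed rises by 3,297; labor force unchanged → E = 90,182, U = 3,633, labor force = 93,815.
New unemployment rate = 3,633 / 93,815 = 3.87%.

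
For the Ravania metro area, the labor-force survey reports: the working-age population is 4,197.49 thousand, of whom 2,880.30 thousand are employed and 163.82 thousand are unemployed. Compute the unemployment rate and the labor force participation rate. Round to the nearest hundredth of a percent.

Labor force = employed + unemployed = 2,880.30 + 163.82 = 3,044.12 thousand.
Unemployment rate = 163.82 / 3,044.12 = 5.38%.
Labor force participation rate = 3,044.12 / 4,197.49 = 72.52%.

Unemployment rate ≈ 5.38%; labor force participation rate ≈ 72.52%.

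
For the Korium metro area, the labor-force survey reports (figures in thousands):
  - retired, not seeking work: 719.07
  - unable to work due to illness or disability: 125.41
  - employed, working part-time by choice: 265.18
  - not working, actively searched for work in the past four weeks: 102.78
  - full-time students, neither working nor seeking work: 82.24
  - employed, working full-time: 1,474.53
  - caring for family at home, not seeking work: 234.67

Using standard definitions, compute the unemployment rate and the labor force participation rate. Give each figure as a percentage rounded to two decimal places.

Unemployment rate ≈ 5.58%; labor force participation rate ≈ 61.34%.

Employed = 265.18 + 1,474.53 = 1,739.71 thousand.
Unemployed = 102.78 thousand.
Labor force = 1,739.71 + 102.78 = 1,842.49 thousand.
Not in labor force = 719.07 + 125.41 + 82.24 + 234.67 = 1,161.39 thousand (those not working and not actively searching are outside the labor force).
Civilian working-age population = 1,842.49 + 1,161.39 = 3,003.88 thousand.
Unemployment rate = 102.78 / 1,842.49 = 5.58%.
Labor force participation rate = 1,842.49 / 3,003.88 = 61.34%.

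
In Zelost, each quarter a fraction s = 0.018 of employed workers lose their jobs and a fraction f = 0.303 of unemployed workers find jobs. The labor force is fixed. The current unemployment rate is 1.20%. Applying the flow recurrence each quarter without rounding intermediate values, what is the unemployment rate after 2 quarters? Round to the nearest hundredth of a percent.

Unemployment rate after two quarters ≈ 3.58%.

With a fixed labor force, u_{t+1} = u_t + s·(1−u_t) − f·u_t = u_t·(1−s−f) + s.
Here 1−s−f = 0.679 and s = 0.018.
u_1 = 0.012000 × 0.679 + 0.018 = 0.026148.
u_2 = 0.026148 × 0.679 + 0.018 = 0.035754.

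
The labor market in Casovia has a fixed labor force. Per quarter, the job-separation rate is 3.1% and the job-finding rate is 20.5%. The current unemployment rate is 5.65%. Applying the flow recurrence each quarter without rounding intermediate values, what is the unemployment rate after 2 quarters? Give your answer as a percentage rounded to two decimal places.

With a fixed labor force, u_{t+1} = u_t + s·(1−u_t) − f·u_t = u_t·(1−s−f) + s.
Here 1−s−f = 0.764 and s = 0.031.
u_1 = 0.056500 × 0.764 + 0.031 = 0.074166.
u_2 = 0.074166 × 0.764 + 0.031 = 0.087663.

Unemployment rate after two quarters ≈ 8.77%.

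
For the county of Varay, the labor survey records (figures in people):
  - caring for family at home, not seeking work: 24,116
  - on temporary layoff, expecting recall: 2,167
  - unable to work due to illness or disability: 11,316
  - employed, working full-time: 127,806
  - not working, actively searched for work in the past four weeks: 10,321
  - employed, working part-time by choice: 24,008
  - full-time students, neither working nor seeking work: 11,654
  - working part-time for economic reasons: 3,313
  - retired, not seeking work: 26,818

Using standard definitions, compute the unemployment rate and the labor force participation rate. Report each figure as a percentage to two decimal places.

Unemployment rate ≈ 7.45%; labor force participation rate ≈ 69.40%.

Employed = 127,806 + 24,008 + 3,313 = 155,127 (anyone who worked, including part-time for economic reasons, counts as employed).
Unemployed = 2,167 + 10,321 = 12,488 (jobless and actively searching, or on temporary layoff).
Labor force = 155,127 + 12,488 = 167,615.
Not in labor force = 24,116 + 11,316 + 11,654 + 26,818 = 73,904 (those not working and not actively searching are outside the labor force).
Civilian working-age population = 167,615 + 73,904 = 241,519.
Unemployment rate = 12,488 / 167,615 = 7.45%.
Labor force participation rate = 167,615 / 241,519 = 69.40%.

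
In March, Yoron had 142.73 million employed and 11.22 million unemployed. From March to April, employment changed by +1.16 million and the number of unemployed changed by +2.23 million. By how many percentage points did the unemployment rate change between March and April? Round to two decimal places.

March: labor force = 142.73 + 11.22 = 153.95; u = 11.22/153.95 = 7.29%.
April: labor force = 143.89 + 13.45 = 157.34; u = 13.45/157.34 = 8.55%.
Change = 8.55% − 7.29% = +1.26 pp.

The unemployment rate changed by +1.26 percentage points.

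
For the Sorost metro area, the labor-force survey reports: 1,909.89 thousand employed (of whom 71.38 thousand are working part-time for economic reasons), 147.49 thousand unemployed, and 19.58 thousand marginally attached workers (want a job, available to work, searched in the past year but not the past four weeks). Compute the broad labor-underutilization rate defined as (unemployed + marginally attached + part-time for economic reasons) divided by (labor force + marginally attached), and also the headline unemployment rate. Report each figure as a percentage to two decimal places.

Broad underutilization rate ≈ 11.48%; headline unemployment rate ≈ 7.17%.

Labor force = 1,909.89 + 147.49 = 2,057.38 thousand.
Numerator = 147.49 + 19.58 + 71.38 = 238.45 thousand.
Denominator = 2,057.38 + 19.58 = 2,076.96 thousand.
Broad rate = 238.45 / 2,076.96 = 11.48%.
Headline unemployment rate = 147.49 / 2,057.38 = 7.17%.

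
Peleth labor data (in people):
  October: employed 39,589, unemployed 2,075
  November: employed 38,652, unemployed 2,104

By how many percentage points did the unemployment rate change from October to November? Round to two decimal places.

The unemployment rate changed by +0.18 percentage points.

October: labor force = 39,589 + 2,075 = 41,664; u = 2,075/41,664 = 4.98%.
November: labor force = 38,652 + 2,104 = 40,756; u = 2,104/40,756 = 5.16%.
Change = 5.16% − 4.98% = +0.18 pp.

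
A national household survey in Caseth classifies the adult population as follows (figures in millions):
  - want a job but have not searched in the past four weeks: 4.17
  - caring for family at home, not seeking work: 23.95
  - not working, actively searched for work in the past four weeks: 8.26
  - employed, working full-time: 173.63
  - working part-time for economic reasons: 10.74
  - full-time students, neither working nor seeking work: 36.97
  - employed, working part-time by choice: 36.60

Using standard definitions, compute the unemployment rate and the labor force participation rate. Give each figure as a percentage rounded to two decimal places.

Employed = 173.63 + 10.74 + 36.60 = 220.97 million (anyone who worked, including part-time for economic reasons, counts as employed).
Unemployed = 8.26 million.
Labor force = 220.97 + 8.26 = 229.23 million.
Not in labor force = 4.17 + 23.95 + 36.97 = 65.09 million (those not working and not actively searching are outside the labor force — including those who want a job but have given up searching).
Civilian working-age population = 229.23 + 65.09 = 294.32 million.
Unemployment rate = 8.26 / 229.23 = 3.60%.
Labor force participation rate = 229.23 / 294.32 = 77.88%.

Unemployment rate ≈ 3.60%; labor force participation rate ≈ 77.88%.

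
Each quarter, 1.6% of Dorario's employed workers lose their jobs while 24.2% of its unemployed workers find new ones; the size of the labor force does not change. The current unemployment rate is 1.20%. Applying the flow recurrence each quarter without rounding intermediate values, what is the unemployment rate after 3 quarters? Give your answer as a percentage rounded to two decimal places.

Unemployment rate after three quarters ≈ 4.16%.

With a fixed labor force, u_{t+1} = u_t + s·(1−u_t) − f·u_t = u_t·(1−s−f) + s.
Here 1−s−f = 0.742 and s = 0.016.
u_1 = 0.012000 × 0.742 + 0.016 = 0.024904.
u_2 = 0.024904 × 0.742 + 0.016 = 0.034479.
u_3 = 0.034479 × 0.742 + 0.016 = 0.041583.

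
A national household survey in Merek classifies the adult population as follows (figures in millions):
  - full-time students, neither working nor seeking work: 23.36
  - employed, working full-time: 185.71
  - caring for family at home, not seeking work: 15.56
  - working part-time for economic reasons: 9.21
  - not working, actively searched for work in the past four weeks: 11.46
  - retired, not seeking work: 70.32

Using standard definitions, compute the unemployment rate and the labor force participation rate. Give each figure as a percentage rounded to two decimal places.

Employed = 185.71 + 9.21 = 194.92 million (anyone who worked, including part-time for economic reasons, counts as employed).
Unemployed = 11.46 million.
Labor force = 194.92 + 11.46 = 206.38 million.
Not in labor force = 23.36 + 15.56 + 70.32 = 109.24 million (those not working and not actively searching are outside the labor force).
Civilian working-age population = 206.38 + 109.24 = 315.62 million.
Unemployment rate = 11.46 / 206.38 = 5.55%.
Labor force participation rate = 206.38 / 315.62 = 65.39%.

Unemployment rate ≈ 5.55%; labor force participation rate ≈ 65.39%.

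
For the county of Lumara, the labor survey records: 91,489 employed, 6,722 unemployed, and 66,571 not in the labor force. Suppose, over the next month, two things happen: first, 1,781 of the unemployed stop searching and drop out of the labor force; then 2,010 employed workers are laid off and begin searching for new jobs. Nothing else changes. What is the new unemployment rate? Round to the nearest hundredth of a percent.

Initially, labor force = 91,489 + 6,722 = 98,211, so u = 6,722/98,211 = 6.84%.
After the first change, unemployed and labor force both fall by 1,781 → E = 91,489, U = 4,941, labor force = 96,430.
After the second change, employed falls and unemployed rises by 2,010; labor force unchanged → E = 89,479, U = 6,951, labor force = 96,430.
New unemployment rate = 6,951 / 96,430 = 7.21%.

New unemployment rate ≈ 7.21%.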